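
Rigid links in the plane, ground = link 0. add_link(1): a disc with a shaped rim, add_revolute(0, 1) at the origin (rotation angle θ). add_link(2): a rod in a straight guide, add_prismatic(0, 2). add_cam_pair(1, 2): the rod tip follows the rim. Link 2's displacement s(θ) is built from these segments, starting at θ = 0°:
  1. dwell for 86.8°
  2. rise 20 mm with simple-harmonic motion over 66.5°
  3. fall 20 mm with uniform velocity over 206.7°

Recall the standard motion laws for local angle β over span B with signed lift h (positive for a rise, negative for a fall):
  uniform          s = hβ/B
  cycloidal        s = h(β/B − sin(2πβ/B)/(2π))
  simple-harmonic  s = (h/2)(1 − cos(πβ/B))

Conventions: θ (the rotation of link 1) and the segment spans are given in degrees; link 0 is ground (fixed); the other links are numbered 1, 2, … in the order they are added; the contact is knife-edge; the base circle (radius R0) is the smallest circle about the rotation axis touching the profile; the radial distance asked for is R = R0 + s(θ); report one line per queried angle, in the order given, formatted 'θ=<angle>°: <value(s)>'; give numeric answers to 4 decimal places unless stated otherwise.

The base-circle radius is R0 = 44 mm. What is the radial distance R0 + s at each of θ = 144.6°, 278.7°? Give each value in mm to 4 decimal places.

segment 1 (0° to 86.8°, dwell): s unchanged at 0.0000
θ = 144.6° falls in segment 2 (86.8° to 153.3°, simple-harmonic, h = 20): β = 144.6 − 86.8 = 57.8°, B = 66.5°; Δs = 20/2·(1 − cos(π·0.8692)) = 19.1672; s = 0.0000 + 19.1672 = 19.1672
segment 2 (86.8° to 153.3°, simple-harmonic, h = 20) is passed completely: s = 0.0000 + (20) = 20.0000
θ = 278.7° falls in segment 3 (153.3° to 360°, uniform, h = -20): β = 278.7 − 153.3 = 125.4°, B = 206.7°; Δs = -20·125.4/206.7 = -12.1335; s = 20.0000 − 12.1335 = 7.8665
θ=144.6°: R = R0 + s = 44 + 19.1672 = 63.1672
θ=278.7°: R = R0 + s = 44 + 7.8665 = 51.8665

θ=144.6°: 63.1672
θ=278.7°: 51.8665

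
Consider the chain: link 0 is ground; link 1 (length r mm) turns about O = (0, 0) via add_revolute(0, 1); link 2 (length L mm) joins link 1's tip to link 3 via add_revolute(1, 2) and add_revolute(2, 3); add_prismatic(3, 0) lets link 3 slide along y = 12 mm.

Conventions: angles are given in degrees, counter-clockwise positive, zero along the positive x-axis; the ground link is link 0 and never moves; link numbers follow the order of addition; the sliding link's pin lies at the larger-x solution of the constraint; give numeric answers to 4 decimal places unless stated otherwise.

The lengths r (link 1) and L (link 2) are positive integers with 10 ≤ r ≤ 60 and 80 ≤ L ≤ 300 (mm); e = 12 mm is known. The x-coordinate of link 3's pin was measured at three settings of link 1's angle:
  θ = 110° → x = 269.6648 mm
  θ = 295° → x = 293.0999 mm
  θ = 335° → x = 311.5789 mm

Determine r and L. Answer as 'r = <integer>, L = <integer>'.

constraint per measurement: (x − r cos θ)² + (r sin θ − e)² = L²
subtracting the θ₁ and θ₂ equations cancels the r² and L² terms:
r = (x₁² − x₂²) / (2[(x₁cos θ₁ + e sin θ₁) − (x₂cos θ₂ + e sin θ₂)]) = 33.9999 → r = 34
L² = (x₁ − r cos θ₁)² + (r sin θ₁ − e)² = 79524.0091 → L = 282.0000 → L = 282
check at θ₃=335°: x = 311.5789 (printed 311.5789) ✓

r = 34, L = 282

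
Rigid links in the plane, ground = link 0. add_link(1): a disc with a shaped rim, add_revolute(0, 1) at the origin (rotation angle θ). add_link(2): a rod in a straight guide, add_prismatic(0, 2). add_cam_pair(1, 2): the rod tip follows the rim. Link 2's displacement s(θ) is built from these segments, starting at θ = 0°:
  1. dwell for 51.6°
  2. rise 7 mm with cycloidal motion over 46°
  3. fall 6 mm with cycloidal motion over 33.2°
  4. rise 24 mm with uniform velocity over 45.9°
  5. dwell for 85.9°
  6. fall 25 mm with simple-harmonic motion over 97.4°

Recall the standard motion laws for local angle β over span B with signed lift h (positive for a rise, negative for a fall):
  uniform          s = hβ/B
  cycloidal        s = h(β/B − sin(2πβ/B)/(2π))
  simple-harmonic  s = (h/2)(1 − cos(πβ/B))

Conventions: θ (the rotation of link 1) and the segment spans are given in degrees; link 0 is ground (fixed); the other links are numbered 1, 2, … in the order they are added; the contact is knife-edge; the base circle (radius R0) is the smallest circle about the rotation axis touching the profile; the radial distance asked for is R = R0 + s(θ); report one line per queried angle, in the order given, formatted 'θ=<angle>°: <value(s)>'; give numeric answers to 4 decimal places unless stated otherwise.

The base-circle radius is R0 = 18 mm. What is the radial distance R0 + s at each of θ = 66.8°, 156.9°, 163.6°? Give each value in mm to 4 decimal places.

segment 1 (0° to 51.6°, dwell): s unchanged at 0.0000
θ = 66.8° falls in segment 2 (51.6° to 97.6°, cycloidal, h = 7): β = 66.8 − 51.6 = 15.2°, B = 46°; Δs = 7·(0.3304 − sin(2π·0.3304)/(2π)) = 1.3382; s = 0.0000 + 1.3382 = 1.3382
segment 2 (51.6° to 97.6°, cycloidal, h = 7) is passed completely: s = 0.0000 + (7) = 7.0000
segment 3 (97.6° to 130.8°, cycloidal, h = -6) is passed completely: s = 7.0000 + (-6) = 1.0000
θ = 156.9° falls in segment 4 (130.8° to 176.7°, uniform, h = 24): β = 156.9 − 130.8 = 26.1°, B = 45.9°; Δs = 24·26.1/45.9 = 13.6471; s = 1.0000 + 13.6471 = 14.6471
θ = 163.6° falls in segment 4 (130.8° to 176.7°, uniform, h = 24): β = 163.6 − 130.8 = 32.8°, B = 45.9°; Δs = 24·32.8/45.9 = 17.1503; s = 1.0000 + 17.1503 = 18.1503
θ=66.8°: R = R0 + s = 18 + 1.3382 = 19.3382
θ=156.9°: R = R0 + s = 18 + 14.6471 = 32.6471
θ=163.6°: R = R0 + s = 18 + 18.1503 = 36.1503

θ=66.8°: 19.3382
θ=156.9°: 32.6471
θ=163.6°: 36.1503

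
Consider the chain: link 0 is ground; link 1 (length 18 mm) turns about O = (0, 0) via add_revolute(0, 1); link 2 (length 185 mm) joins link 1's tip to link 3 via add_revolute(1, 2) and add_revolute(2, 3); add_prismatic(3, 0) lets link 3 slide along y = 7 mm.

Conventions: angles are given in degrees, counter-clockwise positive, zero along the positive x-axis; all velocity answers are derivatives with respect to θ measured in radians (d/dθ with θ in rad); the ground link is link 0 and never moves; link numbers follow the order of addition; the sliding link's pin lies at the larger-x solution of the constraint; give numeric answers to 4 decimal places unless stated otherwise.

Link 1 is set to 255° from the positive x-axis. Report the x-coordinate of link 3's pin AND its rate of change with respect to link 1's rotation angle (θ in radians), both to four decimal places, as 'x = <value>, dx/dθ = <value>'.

geometry: r = 18 mm, L = 185 mm, e = 7 mm
crank pin P = (r cos θ, r sin θ) = (-4.658743, -17.386665)
h = r sin θ − e = -17.386665 − 7 = -24.386665
x = r cos θ + √(L² − h²) = -4.658743 + 183.385634 = 178.726891
dx/dθ = −r sin θ − h·r cos θ/√(L² − h²) (θ in radians; h = -24.386665) = 16.767144

x = 178.7269, dx/dθ = 16.7671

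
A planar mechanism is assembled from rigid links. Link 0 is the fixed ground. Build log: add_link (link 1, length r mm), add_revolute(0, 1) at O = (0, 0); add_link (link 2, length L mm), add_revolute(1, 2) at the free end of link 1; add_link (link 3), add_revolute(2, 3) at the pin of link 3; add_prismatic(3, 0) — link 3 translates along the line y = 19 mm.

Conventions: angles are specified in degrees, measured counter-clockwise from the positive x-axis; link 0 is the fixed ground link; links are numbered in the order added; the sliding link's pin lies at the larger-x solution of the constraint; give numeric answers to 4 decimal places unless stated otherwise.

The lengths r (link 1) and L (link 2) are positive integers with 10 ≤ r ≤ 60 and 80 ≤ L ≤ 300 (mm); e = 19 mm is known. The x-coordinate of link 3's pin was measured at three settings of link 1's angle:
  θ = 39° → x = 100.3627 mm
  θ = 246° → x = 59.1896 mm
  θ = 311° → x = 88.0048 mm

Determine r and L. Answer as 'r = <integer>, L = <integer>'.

constraint per measurement: (x − r cos θ)² + (r sin θ − e)² = L²
subtracting the θ₁ and θ₂ equations cancels the r² and L² terms:
r = (x₁² − x₂²) / (2[(x₁cos θ₁ + e sin θ₁) − (x₂cos θ₂ + e sin θ₂)]) = 25.0000 → r = 25
L² = (x₁ − r cos θ₁)² + (r sin θ₁ − e)² = 6560.9938 → L = 81.0000 → L = 81
check at θ₃=311°: x = 88.0048 (printed 88.0048) ✓

r = 25, L = 81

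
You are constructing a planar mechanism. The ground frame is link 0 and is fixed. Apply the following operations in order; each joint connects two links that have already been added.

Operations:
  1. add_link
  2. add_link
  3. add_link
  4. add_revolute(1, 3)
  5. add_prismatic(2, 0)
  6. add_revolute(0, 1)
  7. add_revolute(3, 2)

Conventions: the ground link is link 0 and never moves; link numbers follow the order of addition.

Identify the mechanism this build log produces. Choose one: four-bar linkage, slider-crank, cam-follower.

links: 4 (incl. ground); joints: 3 revolute, 1 prismatic, 0 higher (cam) pair, forming one closed loop
4 links, 3 revolutes + 1 prismatic in one loop → slider-crank

slider-crank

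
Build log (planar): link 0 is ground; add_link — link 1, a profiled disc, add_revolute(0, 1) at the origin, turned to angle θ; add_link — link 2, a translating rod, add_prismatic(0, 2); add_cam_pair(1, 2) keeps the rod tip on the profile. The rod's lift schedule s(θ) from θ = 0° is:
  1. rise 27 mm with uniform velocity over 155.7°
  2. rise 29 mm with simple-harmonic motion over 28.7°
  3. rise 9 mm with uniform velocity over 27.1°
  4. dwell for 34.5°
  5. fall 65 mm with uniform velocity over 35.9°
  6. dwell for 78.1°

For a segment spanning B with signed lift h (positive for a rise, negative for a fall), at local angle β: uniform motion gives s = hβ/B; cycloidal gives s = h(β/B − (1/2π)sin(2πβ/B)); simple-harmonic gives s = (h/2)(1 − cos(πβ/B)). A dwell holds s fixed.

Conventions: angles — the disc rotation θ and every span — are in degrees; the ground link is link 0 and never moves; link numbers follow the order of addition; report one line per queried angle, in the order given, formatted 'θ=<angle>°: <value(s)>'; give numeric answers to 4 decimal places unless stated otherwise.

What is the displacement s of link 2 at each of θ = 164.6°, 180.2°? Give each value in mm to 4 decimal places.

seg 1 [0°–155.7°] uniform, h=27: full span → s += 27 → s = 27.0000
seg 2 [155.7°–184.4°] simple-harmonic, h=29: θ=164.6° here. β=8.9, B=28.7. 29/2·(1 − cos(π·0.3101)) = 6.3537 → s = 33.3537
seg 2 [155.7°–184.4°] simple-harmonic, h=29: θ=180.2° here. β=24.5, B=28.7. 29/2·(1 − cos(π·0.8537)) = 27.4944 → s = 54.4944

θ=164.6°: 33.3537
θ=180.2°: 54.4944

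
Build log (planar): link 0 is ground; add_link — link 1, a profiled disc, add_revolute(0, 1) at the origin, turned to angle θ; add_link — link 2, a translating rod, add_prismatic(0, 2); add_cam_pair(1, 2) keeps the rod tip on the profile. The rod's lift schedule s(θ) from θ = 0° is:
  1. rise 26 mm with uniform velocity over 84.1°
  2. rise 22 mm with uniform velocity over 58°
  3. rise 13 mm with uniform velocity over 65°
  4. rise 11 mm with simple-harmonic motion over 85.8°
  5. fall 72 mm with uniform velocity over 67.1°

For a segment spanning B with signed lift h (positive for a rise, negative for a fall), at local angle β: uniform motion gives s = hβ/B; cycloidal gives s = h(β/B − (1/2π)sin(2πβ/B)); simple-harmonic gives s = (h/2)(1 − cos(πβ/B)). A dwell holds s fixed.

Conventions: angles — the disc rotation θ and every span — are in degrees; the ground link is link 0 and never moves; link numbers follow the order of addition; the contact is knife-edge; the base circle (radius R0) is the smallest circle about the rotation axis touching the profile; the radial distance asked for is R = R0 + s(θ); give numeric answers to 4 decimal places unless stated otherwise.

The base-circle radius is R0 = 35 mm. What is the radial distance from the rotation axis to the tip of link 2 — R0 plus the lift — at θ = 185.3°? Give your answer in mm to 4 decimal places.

seg 1 [0°–84.1°] uniform, h=26: full span → s += 26 → s = 26.0000
seg 2 [84.1°–142.1°] uniform, h=22: full span → s += 22 → s = 48.0000
seg 3 [142.1°–207.1°] uniform, h=13: θ=185.3° here. β=43.2, B=65. 13·43.2/65 = 8.6400 → s = 56.6400
R = R0 + s = 35 + 56.6400 = 91.6400

91.6400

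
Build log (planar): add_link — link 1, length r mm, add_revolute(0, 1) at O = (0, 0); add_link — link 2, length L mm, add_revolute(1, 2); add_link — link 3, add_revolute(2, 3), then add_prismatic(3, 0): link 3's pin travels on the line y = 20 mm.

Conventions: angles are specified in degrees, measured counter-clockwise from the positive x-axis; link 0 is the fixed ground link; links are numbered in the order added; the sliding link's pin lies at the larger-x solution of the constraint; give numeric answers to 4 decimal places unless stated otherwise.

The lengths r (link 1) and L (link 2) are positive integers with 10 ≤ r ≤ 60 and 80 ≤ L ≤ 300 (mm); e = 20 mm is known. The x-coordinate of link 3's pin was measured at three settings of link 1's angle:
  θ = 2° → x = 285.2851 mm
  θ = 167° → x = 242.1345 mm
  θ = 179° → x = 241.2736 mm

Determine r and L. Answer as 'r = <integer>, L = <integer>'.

constraint per measurement: (x − r cos θ)² + (r sin θ − e)² = L²
subtracting the θ₁ and θ₂ equations cancels the r² and L² terms:
r = (x₁² − x₂²) / (2[(x₁cos θ₁ + e sin θ₁) − (x₂cos θ₂ + e sin θ₂)]) = 22.0000 → r = 22
L² = (x₁ − r cos θ₁)² + (r sin θ₁ − e)² = 69695.9790 → L = 264.0000 → L = 264
check at θ₃=179°: x = 241.2736 (printed 241.2736) ✓

r = 22, L = 264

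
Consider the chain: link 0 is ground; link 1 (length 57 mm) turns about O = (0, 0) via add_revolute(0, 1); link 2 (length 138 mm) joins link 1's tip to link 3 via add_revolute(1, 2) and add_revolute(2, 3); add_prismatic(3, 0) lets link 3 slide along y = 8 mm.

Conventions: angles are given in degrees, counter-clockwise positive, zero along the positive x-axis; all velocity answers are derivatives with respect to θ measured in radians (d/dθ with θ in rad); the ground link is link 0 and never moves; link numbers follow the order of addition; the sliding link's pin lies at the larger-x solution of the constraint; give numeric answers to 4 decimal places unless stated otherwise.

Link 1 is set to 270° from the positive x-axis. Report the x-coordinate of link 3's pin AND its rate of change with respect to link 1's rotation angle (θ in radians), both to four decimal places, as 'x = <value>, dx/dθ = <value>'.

geometry: r = 57 mm, L = 138 mm, e = 8 mm
crank pin P = (r cos θ, r sin θ) = (-0.000000, -57.000000)
h = r sin θ − e = -57.000000 − 8 = -65.000000
x = r cos θ + √(L² − h²) = -0.000000 + 121.733315 = 121.733315
dx/dθ = −r sin θ − h·r cos θ/√(L² − h²) (θ in radians; h = -65.000000) = 57.000000

x = 121.7333, dx/dθ = 57.0000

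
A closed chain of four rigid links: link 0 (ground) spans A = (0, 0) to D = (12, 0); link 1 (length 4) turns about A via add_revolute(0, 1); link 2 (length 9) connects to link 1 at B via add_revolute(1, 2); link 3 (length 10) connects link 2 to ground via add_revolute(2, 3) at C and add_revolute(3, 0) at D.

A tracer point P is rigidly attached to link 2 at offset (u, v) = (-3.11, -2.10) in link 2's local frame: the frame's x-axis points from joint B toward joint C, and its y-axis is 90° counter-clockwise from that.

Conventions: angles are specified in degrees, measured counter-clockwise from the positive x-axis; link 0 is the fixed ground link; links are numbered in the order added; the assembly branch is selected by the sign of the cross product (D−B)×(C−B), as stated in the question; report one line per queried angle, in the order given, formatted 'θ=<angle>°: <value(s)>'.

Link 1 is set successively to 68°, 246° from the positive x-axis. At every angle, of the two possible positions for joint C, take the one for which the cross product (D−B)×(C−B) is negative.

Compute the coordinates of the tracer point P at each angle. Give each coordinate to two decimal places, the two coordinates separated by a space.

A=(0,0), D=(12.00,0)
θ=68°: B = A + 4.00·(cos68°, sin68°) = (1.4984, 3.7087)
θ=68°: |BD| = 11.1372
θ=68°: circle(B,9.00) ∩ circle(D,10.00): a=4.7156, h=7.6657
θ=68°:   candidates: C₊=(8.4976,9.3666) cross=85.375; C₋=(3.3922,-5.0898) cross=-85.375
θ=68°:   branch - wants cross < 0 → take C=(3.3922,-5.0898) (cross=-85.375)
θ=68°: ex = (C−B)/|BC| = (0.2104,-0.9776); ey = (0.9776,0.2104)
θ=68°: P = B + -3.11·ex + -2.10·ey = (-1.2090,6.3072)
θ=246°: B = A + 4.00·(cos246°, sin246°) = (-1.6269, -3.6542)
θ=246°: |BD| = 14.1084
θ=246°: circle(B,9.00) ∩ circle(D,10.00): a=6.3808, h=6.3470
θ=246°:   candidates: C₊=(2.8922,4.1290) cross=89.547; C₋=(6.1801,-8.1319) cross=-89.547
θ=246°:   branch - wants cross < 0 → take C=(6.1801,-8.1319) (cross=-89.547)
θ=246°: ex = (C−B)/|BC| = (0.8674,-0.4975); ey = (0.4975,0.8674)
θ=246°: P = B + -3.11·ex + -2.10·ey = (-5.3695,-3.9285)

θ=68°: -1.21 6.31
θ=246°: -5.37 -3.93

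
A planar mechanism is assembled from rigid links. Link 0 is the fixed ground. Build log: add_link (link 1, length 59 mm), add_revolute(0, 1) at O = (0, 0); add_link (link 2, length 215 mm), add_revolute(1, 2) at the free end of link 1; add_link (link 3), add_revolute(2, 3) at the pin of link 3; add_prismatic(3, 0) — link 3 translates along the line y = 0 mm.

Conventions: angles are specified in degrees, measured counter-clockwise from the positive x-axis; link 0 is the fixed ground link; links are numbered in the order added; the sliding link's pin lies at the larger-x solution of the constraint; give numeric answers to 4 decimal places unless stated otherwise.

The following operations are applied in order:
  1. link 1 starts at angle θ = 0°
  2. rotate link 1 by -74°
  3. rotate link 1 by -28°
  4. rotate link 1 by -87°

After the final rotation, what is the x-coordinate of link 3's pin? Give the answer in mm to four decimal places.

geometry: r = 59 mm, L = 215 mm, e = 0 mm; θ starts at 0°
rotate link 1 by -74°: θ ← 0° -74° = -74°
rotate link 1 by -28°: θ ← -74° -28° = -102°
rotate link 1 by -87°: θ ← -102° -87° = -189°
crank pin P = (r cos θ, r sin θ) = (-58.273612, 9.229633)
h = r sin θ − e = 9.229633 − 0 = 9.229633
x = r cos θ + √(L² − h²) = -58.273612 + 214.801801 = 156.528189

156.5282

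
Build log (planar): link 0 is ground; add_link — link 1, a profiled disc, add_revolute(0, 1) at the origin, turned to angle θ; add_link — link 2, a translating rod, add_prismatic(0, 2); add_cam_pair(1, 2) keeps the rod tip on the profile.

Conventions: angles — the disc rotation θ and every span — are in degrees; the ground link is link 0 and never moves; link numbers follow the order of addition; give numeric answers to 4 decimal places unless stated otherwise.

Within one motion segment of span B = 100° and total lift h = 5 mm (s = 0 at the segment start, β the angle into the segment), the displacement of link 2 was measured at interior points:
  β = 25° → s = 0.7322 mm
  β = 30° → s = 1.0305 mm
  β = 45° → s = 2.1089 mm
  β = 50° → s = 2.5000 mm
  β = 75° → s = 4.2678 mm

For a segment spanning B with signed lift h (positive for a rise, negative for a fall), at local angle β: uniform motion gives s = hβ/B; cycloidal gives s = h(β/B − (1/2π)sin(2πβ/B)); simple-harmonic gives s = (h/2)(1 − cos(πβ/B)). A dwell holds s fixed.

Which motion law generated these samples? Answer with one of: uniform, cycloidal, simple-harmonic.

candidates at β/B = r: uniform s = h·r (linear in β); cycloidal s = h·(r − sin(2πr)/(2π)); simple-harmonic s = (h/2)(1 − cos(πr))
β=25°: printed 0.7322 | uniform 1.2500, cycloidal 0.4542, simple-harmonic 0.7322
β=30°: printed 1.0305 | uniform 1.5000, cycloidal 0.7432, simple-harmonic 1.0305
β=45°: printed 2.1089 | uniform 2.2500, cycloidal 2.0041, simple-harmonic 2.1089
β=50°: printed 2.5000 | uniform 2.5000, cycloidal 2.5000, simple-harmonic 2.5000
β=75°: printed 4.2678 | uniform 3.7500, cycloidal 4.5458, simple-harmonic 4.2678
only one law matches every sample → simple-harmonic

simple-harmonic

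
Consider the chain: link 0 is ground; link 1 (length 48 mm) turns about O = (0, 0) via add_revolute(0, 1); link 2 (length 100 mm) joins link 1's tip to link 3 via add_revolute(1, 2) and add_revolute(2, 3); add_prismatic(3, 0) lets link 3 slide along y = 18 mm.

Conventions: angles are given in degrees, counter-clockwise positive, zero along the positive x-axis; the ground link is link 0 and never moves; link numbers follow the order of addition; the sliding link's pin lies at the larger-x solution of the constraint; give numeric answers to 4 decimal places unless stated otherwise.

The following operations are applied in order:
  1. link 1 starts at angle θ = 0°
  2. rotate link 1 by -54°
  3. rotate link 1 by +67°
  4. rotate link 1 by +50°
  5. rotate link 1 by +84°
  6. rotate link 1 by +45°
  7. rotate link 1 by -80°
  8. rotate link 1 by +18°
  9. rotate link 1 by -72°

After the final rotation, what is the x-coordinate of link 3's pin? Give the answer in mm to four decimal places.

geometry: r = 48 mm, L = 100 mm, e = 18 mm; θ starts at 0°
rotate link 1 by -54°: θ ← 0° -54° = -54°
rotate link 1 by +67°: θ ← -54° +67° = 13°
rotate link 1 by +50°: θ ← 13° +50° = 63°
rotate link 1 by +84°: θ ← 63° +84° = 147°
rotate link 1 by +45°: θ ← 147° +45° = 192°
rotate link 1 by -80°: θ ← 192° -80° = 112°
rotate link 1 by +18°: θ ← 112° +18° = 130°
rotate link 1 by -72°: θ ← 130° -72° = 58°
crank pin P = (r cos θ, r sin θ) = (25.436125, 40.706309)
h = r sin θ − e = 40.706309 − 18 = 22.706309
x = r cos θ + √(L² − h²) = 25.436125 + 97.388005 = 122.824130

122.8241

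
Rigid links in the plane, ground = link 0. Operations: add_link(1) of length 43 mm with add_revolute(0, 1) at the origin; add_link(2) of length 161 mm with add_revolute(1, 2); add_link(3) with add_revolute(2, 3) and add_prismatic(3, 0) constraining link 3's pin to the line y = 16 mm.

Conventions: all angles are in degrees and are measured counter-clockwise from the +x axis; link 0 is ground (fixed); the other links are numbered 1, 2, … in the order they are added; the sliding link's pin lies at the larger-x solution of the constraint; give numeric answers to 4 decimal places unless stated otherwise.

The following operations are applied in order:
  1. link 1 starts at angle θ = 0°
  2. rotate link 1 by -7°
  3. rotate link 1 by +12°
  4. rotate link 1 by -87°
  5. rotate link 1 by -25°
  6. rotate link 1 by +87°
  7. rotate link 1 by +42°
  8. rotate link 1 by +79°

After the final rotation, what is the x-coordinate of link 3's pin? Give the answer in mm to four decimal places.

geometry: r = 43 mm, L = 161 mm, e = 16 mm; θ starts at 0°
rotate link 1 by -7°: θ ← 0° -7° = -7°
rotate link 1 by +12°: θ ← -7° +12° = 5°
rotate link 1 by -87°: θ ← 5° -87° = -82°
rotate link 1 by -25°: θ ← -82° -25° = -107°
rotate link 1 by +87°: θ ← -107° +87° = -20°
rotate link 1 by +42°: θ ← -20° +42° = 22°
rotate link 1 by +79°: θ ← 22° +79° = 101°
crank pin P = (r cos θ, r sin θ) = (-8.204787, 42.209969)
h = r sin θ − e = 42.209969 − 16 = 26.209969
x = r cos θ + √(L² − h²) = -8.204787 + 158.852251 = 150.647464

150.6475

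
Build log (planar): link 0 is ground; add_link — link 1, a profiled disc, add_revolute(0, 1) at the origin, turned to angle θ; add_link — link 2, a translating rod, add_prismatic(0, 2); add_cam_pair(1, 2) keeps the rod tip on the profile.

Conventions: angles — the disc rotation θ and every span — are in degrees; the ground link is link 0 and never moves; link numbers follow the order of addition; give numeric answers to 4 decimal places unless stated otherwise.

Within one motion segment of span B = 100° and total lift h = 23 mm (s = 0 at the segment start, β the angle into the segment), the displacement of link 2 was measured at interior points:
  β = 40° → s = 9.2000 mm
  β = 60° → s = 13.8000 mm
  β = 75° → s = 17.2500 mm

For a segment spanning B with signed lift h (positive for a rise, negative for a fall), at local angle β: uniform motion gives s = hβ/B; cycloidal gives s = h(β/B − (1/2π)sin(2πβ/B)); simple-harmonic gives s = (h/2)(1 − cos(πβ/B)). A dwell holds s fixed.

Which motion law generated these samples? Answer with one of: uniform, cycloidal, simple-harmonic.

candidates at β/B = r: uniform s = h·r (linear in β); cycloidal s = h·(r − sin(2πr)/(2π)); simple-harmonic s = (h/2)(1 − cos(πr))
β=40°: printed 9.2000 | uniform 9.2000, cycloidal 7.0484, simple-harmonic 7.9463
β=60°: printed 13.8000 | uniform 13.8000, cycloidal 15.9516, simple-harmonic 15.0537
β=75°: printed 17.2500 | uniform 17.2500, cycloidal 20.9106, simple-harmonic 19.6317
only one law matches every sample → uniform

uniform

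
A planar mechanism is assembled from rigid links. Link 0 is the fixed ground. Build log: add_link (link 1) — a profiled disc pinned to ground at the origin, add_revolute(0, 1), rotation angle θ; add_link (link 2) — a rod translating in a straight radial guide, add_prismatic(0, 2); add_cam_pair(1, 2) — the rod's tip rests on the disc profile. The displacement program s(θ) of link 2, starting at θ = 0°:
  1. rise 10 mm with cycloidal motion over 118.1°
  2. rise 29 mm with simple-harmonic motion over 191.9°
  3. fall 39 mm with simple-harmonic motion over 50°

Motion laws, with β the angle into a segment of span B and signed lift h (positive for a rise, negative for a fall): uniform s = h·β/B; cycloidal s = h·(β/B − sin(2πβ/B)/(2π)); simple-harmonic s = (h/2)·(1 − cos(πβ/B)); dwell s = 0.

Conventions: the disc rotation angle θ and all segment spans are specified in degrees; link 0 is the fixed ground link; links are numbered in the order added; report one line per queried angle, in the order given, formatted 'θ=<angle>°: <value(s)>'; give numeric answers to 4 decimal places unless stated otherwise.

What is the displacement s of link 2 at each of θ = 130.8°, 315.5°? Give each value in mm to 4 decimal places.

seg 1 [0°–118.1°] cycloidal, h=10: full span → s += 10 → s = 10.0000
seg 2 [118.1°–310°] simple-harmonic, h=29: θ=130.8° here. β=12.7, B=191.9. 29/2·(1 − cos(π·0.0662)) = 0.3123 → s = 10.3123
seg 2 [118.1°–310°] simple-harmonic, h=29: full span → s += 29 → s = 39.0000
seg 3 [310°–360°] simple-harmonic, h=-39: θ=315.5° here. β=5.5, B=50. -39/2·(1 − cos(π·0.1100)) = -1.1528 → s = 37.8472

θ=130.8°: 10.3123
θ=315.5°: 37.8472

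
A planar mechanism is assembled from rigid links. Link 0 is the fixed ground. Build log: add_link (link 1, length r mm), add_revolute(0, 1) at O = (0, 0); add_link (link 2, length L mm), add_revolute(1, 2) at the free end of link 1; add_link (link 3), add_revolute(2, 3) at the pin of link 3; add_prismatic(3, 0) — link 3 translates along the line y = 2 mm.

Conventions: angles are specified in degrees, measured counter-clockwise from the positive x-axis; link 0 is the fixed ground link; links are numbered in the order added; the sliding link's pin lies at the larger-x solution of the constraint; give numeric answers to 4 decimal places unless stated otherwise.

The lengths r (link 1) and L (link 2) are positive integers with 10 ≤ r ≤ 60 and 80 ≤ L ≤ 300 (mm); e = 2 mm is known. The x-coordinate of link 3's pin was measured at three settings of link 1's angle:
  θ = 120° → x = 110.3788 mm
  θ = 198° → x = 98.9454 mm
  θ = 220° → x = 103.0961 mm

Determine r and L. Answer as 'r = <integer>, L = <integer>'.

constraint per measurement: (x − r cos θ)² + (r sin θ − e)² = L²
subtracting the θ₁ and θ₂ equations cancels the r² and L² terms:
r = (x₁² − x₂²) / (2[(x₁cos θ₁ + e sin θ₁) − (x₂cos θ₂ + e sin θ₂)]) = 29.0002 → r = 29
L² = (x₁ − r cos θ₁)² + (r sin θ₁ − e)² = 16129.0057 → L = 127.0000 → L = 127
check at θ₃=220°: x = 103.0961 (printed 103.0961) ✓

r = 29, L = 127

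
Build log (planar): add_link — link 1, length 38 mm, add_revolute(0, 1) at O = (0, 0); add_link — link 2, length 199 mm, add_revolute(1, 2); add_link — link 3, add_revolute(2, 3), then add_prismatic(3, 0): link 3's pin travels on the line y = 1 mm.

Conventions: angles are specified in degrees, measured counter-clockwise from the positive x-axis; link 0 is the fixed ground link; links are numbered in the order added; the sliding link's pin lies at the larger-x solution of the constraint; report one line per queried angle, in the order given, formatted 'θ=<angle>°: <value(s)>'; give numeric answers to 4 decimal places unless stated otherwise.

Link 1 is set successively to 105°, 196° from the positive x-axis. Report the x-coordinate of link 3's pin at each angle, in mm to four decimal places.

geometry: r = 38 mm, L = 199 mm, e = 1 mm
θ=105°: crank pin P = (r cos θ, r sin θ) = (-9.835124, 36.705181)
θ=105°: h = r sin θ − e = 36.705181 − 1 = 35.705181
θ=105°: x = r cos θ + √(L² − h²) = -9.835124 + 195.770631 = 185.935507
θ=196°: crank pin P = (r cos θ, r sin θ) = (-36.527944, -10.474220)
θ=196°: h = r sin θ − e = -10.474220 − 1 = -11.474220
θ=196°: x = r cos θ + √(L² − h²) = -36.527944 + 198.668926 = 162.140982

θ=105°: 185.9355
θ=196°: 162.1410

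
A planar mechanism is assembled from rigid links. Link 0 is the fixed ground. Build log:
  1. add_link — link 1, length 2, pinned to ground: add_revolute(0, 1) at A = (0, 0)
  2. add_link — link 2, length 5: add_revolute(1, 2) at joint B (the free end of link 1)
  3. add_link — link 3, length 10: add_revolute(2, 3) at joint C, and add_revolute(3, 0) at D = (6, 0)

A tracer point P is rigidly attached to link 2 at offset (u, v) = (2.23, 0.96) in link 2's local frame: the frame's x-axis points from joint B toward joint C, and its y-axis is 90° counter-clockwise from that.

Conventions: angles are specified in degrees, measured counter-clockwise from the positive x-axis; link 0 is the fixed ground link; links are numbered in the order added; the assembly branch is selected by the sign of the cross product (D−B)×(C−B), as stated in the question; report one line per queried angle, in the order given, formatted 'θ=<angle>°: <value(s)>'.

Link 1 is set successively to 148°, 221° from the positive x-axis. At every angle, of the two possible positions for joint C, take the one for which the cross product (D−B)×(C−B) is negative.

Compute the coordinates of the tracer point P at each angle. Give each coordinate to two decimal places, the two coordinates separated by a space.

A=(0,0), D=(6.00,0)
θ=148°: B = A + 2.00·(cos148°, sin148°) = (-1.6961, 1.0598)
θ=148°: |BD| = 7.7687
θ=148°: circle(B,5.00) ∩ circle(D,10.00): a=-0.9427, h=4.9103
θ=148°:   candidates: C₊=(-1.9601,6.0529) cross=38.147; C₋=(-3.2998,-3.6760) cross=-38.147
θ=148°:   branch - wants cross < 0 → take C=(-3.2998,-3.6760) (cross=-38.147)
θ=148°: ex = (C−B)/|BC| = (-0.3208,-0.9472); ey = (0.9472,-0.3208)
θ=148°: P = B + 2.23·ex + 0.96·ey = (-1.5021,-1.3603)
θ=221°: B = A + 2.00·(cos221°, sin221°) = (-1.5094, -1.3121)
θ=221°: |BD| = 7.6232
θ=221°: circle(B,5.00) ∩ circle(D,10.00): a=-1.1076, h=4.8758
θ=221°:   candidates: C₊=(-3.4397,3.3002) cross=37.169; C₋=(-1.7613,-6.3058) cross=-37.169
θ=221°:   branch - wants cross < 0 → take C=(-1.7613,-6.3058) (cross=-37.169)
θ=221°: ex = (C−B)/|BC| = (-0.0504,-0.9987); ey = (0.9987,-0.0504)
θ=221°: P = B + 2.23·ex + 0.96·ey = (-0.6630,-3.5876)

θ=148°: -1.50 -1.36
θ=221°: -0.66 -3.59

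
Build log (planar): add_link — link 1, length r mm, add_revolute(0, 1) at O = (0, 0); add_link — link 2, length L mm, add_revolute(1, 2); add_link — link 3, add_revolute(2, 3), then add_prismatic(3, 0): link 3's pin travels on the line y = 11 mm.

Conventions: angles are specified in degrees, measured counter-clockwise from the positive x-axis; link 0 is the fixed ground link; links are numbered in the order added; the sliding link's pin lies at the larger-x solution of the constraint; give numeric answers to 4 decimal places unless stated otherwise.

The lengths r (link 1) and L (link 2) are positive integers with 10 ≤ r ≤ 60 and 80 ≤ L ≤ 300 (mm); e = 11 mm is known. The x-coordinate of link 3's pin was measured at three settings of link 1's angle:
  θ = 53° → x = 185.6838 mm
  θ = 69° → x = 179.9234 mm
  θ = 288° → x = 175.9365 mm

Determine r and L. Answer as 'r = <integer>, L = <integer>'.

constraint per measurement: (x − r cos θ)² + (r sin θ − e)² = L²
subtracting the θ₁ and θ₂ equations cancels the r² and L² terms:
r = (x₁² − x₂²) / (2[(x₁cos θ₁ + e sin θ₁) − (x₂cos θ₂ + e sin θ₂)]) = 22.9997 → r = 23
L² = (x₁ − r cos θ₁)² + (r sin θ₁ − e)² = 29583.9882 → L = 172.0000 → L = 172
check at θ₃=288°: x = 175.9365 (printed 175.9365) ✓

r = 23, L = 172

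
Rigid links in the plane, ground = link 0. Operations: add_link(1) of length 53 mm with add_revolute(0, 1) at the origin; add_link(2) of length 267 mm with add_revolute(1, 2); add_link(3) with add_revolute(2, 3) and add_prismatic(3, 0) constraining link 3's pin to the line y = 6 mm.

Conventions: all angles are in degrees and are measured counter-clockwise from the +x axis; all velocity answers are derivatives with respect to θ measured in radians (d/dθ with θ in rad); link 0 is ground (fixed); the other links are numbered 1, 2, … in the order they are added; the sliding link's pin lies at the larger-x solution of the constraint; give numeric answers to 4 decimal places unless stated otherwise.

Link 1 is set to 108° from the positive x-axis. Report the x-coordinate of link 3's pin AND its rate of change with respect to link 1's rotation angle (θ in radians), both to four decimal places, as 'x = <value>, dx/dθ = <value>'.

geometry: r = 53 mm, L = 267 mm, e = 6 mm
crank pin P = (r cos θ, r sin θ) = (-16.377901, 50.405995)
h = r sin θ − e = 50.405995 − 6 = 44.405995
x = r cos θ + √(L² − h²) = -16.377901 + 263.281423 = 246.903522
dx/dθ = −r sin θ − h·r cos θ/√(L² − h²) (θ in radians; h = 44.405995) = -47.643639

x = 246.9035, dx/dθ = -47.6436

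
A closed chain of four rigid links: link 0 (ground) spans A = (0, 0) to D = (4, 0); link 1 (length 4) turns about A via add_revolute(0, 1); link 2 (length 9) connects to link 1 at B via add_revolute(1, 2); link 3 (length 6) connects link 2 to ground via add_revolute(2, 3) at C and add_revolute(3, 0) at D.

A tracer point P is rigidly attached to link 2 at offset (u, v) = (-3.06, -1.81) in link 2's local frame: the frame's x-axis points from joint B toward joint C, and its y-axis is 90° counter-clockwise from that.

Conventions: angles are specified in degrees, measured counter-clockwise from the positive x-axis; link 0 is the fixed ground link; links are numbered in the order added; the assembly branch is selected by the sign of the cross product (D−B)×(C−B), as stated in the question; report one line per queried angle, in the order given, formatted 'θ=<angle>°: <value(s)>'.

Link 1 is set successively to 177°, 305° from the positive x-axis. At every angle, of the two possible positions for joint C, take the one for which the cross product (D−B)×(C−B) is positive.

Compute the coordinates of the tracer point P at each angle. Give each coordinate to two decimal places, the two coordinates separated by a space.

A=(0,0), D=(4.00,0)
θ=177°: B = A + 4.00·(cos177°, sin177°) = (-3.9945, 0.2093)
θ=177°: |BD| = 7.9973
θ=177°: circle(B,9.00) ∩ circle(D,6.00): a=6.8121, h=5.8818
θ=177°:   candidates: C₊=(2.9692,5.9108) cross=47.038; C₋=(2.6613,-5.8487) cross=-47.038
θ=177°:   branch + wants cross > 0 → take C=(2.9692,5.9108) (cross=47.038)
θ=177°: ex = (C−B)/|BC| = (0.7737,0.6335); ey = (-0.6335,0.7737)
θ=177°: P = B + -3.06·ex + -1.81·ey = (-5.2156,-3.1296)
θ=305°: B = A + 4.00·(cos305°, sin305°) = (2.2943, -3.2766)
θ=305°: |BD| = 3.6940
θ=305°: circle(B,9.00) ∩ circle(D,6.00): a=7.9380, h=4.2413
θ=305°:   candidates: C₊=(2.1976,5.7229) cross=15.667; C₋=(9.7217,1.8060) cross=-15.667
θ=305°:   branch + wants cross > 0 → take C=(2.1976,5.7229) (cross=15.667)
θ=305°: ex = (C−B)/|BC| = (-0.0107,0.9999); ey = (-0.9999,-0.0107)
θ=305°: P = B + -3.06·ex + -1.81·ey = (4.1371,-6.3170)

θ=177°: -5.22 -3.13
θ=305°: 4.14 -6.32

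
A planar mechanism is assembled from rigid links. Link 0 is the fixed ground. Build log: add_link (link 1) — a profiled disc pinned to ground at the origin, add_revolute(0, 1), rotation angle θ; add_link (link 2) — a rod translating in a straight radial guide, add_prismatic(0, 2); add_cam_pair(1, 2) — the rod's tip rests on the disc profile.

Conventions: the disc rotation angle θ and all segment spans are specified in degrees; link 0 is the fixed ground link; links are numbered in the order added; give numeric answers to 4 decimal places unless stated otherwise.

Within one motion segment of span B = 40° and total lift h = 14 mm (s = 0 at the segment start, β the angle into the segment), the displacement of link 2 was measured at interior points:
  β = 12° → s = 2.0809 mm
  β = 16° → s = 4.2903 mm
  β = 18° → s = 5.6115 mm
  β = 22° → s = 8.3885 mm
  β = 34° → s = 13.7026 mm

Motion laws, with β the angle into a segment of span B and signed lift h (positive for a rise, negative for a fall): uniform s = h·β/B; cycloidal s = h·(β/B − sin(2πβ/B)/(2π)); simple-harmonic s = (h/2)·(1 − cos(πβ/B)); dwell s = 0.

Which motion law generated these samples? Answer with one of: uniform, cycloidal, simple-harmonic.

candidates at β/B = r: uniform s = h·r (linear in β); cycloidal s = h·(r − sin(2πr)/(2π)); simple-harmonic s = (h/2)(1 − cos(πr))
β=12°: printed 2.0809 | uniform 4.2000, cycloidal 2.0809, simple-harmonic 2.8855
β=16°: printed 4.2903 | uniform 5.6000, cycloidal 4.2903, simple-harmonic 4.8369
β=18°: printed 5.6115 | uniform 6.3000, cycloidal 5.6115, simple-harmonic 5.9050
β=22°: printed 8.3885 | uniform 7.7000, cycloidal 8.3885, simple-harmonic 8.0950
β=34°: printed 13.7026 | uniform 11.9000, cycloidal 13.7026, simple-harmonic 13.2370
only one law matches every sample → cycloidal

cycloidal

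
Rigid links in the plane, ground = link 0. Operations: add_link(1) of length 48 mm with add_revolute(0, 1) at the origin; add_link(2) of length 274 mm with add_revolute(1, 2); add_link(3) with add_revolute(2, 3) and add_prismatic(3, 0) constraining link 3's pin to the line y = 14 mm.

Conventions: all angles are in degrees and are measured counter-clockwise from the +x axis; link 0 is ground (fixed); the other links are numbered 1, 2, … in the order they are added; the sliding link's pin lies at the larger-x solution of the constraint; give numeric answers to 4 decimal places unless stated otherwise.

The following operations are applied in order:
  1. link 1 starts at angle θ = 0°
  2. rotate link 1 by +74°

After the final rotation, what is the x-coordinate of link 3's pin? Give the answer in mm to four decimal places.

geometry: r = 48 mm, L = 274 mm, e = 14 mm; θ starts at 0°
rotate link 1 by +74°: θ ← 0° +74° = 74°
crank pin P = (r cos θ, r sin θ) = (13.230593, 46.140561)
h = r sin θ − e = 46.140561 − 14 = 32.140561
x = r cos θ + √(L² − h²) = 13.230593 + 272.108405 = 285.338999

285.3390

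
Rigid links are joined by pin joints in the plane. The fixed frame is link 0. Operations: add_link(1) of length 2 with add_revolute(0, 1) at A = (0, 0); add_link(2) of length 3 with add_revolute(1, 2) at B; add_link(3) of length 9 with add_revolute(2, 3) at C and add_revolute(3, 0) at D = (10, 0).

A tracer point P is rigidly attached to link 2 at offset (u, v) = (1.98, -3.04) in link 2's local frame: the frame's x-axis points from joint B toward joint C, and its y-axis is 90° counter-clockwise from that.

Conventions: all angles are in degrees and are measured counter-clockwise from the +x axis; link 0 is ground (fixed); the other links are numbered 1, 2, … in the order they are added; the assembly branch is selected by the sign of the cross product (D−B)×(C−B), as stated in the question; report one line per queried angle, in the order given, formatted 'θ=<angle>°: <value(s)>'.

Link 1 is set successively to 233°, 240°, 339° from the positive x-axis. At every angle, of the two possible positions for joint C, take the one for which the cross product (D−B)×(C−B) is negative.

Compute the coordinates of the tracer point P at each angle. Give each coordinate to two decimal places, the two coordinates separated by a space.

A=(0,0), D=(10.00,0)
θ=233°: B = A + 2.00·(cos233°, sin233°) = (-1.2036, -1.5973)
θ=233°: |BD| = 11.3169
θ=233°: circle(B,3.00) ∩ circle(D,9.00): a=2.4774, h=1.6919
θ=233°:   candidates: C₊=(1.0102,0.4274) cross=19.147; C₋=(1.4877,-2.9226) cross=-19.147
θ=233°:   branch - wants cross < 0 → take C=(1.4877,-2.9226) (cross=-19.147)
θ=233°: ex = (C−B)/|BC| = (0.8971,-0.4418); ey = (0.4418,0.8971)
θ=233°: P = B + 1.98·ex + -3.04·ey = (-0.7703,-5.1992)
θ=240°: B = A + 2.00·(cos240°, sin240°) = (-1.0000, -1.7321)
θ=240°: |BD| = 11.1355
θ=240°: circle(B,3.00) ∩ circle(D,9.00): a=2.3349, h=1.8837
θ=240°:   candidates: C₊=(1.0135,0.4919) cross=20.976; C₋=(1.5995,-3.2297) cross=-20.976
θ=240°:   branch - wants cross < 0 → take C=(1.5995,-3.2297) (cross=-20.976)
θ=240°: ex = (C−B)/|BC| = (0.8665,-0.4992); ey = (0.4992,0.8665)
θ=240°: P = B + 1.98·ex + -3.04·ey = (-0.8019,-5.3546)
θ=339°: B = A + 2.00·(cos339°, sin339°) = (1.8672, -0.7167)
θ=339°: |BD| = 8.1644
θ=339°: circle(B,3.00) ∩ circle(D,9.00): a=-0.3272, h=2.9821
θ=339°:   candidates: C₊=(1.2794,2.2251) cross=24.347; C₋=(1.8030,-3.7160) cross=-24.347
θ=339°:   branch - wants cross < 0 → take C=(1.8030,-3.7160) (cross=-24.347)
θ=339°: ex = (C−B)/|BC| = (-0.0214,-0.9998); ey = (0.9998,-0.0214)
θ=339°: P = B + 1.98·ex + -3.04·ey = (-1.2145,-2.6313)

θ=233°: -0.77 -5.20
θ=240°: -0.80 -5.35
θ=339°: -1.21 -2.63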